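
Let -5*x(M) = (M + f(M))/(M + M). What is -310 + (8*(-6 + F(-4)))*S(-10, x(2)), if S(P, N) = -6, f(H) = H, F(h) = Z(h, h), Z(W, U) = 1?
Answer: -70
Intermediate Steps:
F(h) = 1
x(M) = -⅕ (x(M) = -(M + M)/(5*(M + M)) = -2*M/(5*(2*M)) = -2*M*1/(2*M)/5 = -⅕*1 = -⅕)
-310 + (8*(-6 + F(-4)))*S(-10, x(2)) = -310 + (8*(-6 + 1))*(-6) = -310 + (8*(-5))*(-6) = -310 - 40*(-6) = -310 + 240 = -70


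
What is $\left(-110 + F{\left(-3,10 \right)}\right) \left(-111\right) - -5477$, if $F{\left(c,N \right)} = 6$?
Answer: $17021$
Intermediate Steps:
$\left(-110 + F{\left(-3,10 \right)}\right) \left(-111\right) - -5477 = \left(-110 + 6\right) \left(-111\right) - -5477 = \left(-104\right) \left(-111\right) + 5477 = 11544 + 5477 = 17021$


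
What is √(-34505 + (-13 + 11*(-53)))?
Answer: I*√35101 ≈ 187.35*I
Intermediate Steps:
√(-34505 + (-13 + 11*(-53))) = √(-34505 + (-13 - 583)) = √(-34505 - 596) = √(-35101) = I*√35101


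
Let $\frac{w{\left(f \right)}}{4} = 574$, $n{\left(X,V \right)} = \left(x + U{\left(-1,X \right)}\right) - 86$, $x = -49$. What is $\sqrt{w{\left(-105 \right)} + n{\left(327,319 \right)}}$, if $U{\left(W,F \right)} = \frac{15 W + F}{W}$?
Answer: $43$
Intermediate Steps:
$U{\left(W,F \right)} = \frac{F + 15 W}{W}$
$n{\left(X,V \right)} = -120 - X$ ($n{\left(X,V \right)} = \left(-49 + \left(15 + \frac{X}{-1}\right)\right) - 86 = \left(-49 + \left(15 + X \left(-1\right)\right)\right) - 86 = \left(-49 - \left(-15 + X\right)\right) - 86 = \left(-34 - X\right) - 86 = -120 - X$)
$w{\left(f \right)} = 2296$ ($w{\left(f \right)} = 4 \cdot 574 = 2296$)
$\sqrt{w{\left(-105 \right)} + n{\left(327,319 \right)}} = \sqrt{2296 - 447} = \sqrt{1849} = 43$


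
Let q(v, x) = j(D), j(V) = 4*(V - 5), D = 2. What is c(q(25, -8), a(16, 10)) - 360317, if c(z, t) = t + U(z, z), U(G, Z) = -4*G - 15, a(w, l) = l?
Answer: -360274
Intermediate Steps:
j(V) = -20 + 4*V (j(V) = 4*(-5 + V) = -20 + 4*V)
U(G, Z) = -15 - 4*G
q(v, x) = -12 (q(v, x) = -20 + 4*2 = -20 + 8 = -12)
c(z, t) = -15 + t - 4*z (c(z, t) = t + (-15 - 4*z) = -15 + t - 4*z)
c(q(25, -8), a(16, 10)) - 360317 = (-15 + 10 - 4*(-12)) - 360317 = (-15 + 10 + 48) - 360317 = 43 - 360317 = -360274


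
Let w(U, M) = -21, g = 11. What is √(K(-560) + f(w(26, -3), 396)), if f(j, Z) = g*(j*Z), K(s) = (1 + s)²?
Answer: √221005 ≈ 470.11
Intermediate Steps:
f(j, Z) = 11*Z*j (f(j, Z) = 11*(j*Z) = 11*(Z*j) = 11*Z*j)
√(K(-560) + f(w(26, -3), 396)) = √((1 - 560)² + 11*396*(-21)) = √((-559)² - 91476) = √(312481 - 91476) = √221005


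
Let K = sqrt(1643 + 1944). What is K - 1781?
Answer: -1781 + sqrt(3587) ≈ -1721.1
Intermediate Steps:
K = sqrt(3587) ≈ 59.892
K - 1781 = sqrt(3587) - 1781 = -1781 + sqrt(3587)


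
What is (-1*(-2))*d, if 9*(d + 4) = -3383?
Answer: -6838/9 ≈ -759.78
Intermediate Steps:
d = -3419/9 (d = -4 + (⅑)*(-3383) = -4 - 3383/9 = -3419/9 ≈ -379.89)
(-1*(-2))*d = -1*(-2)*(-3419/9) = 2*(-3419/9) = -6838/9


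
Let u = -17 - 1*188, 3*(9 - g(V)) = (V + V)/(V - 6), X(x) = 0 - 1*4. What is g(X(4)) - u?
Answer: 3206/15 ≈ 213.73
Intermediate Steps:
X(x) = -4 (X(x) = 0 - 4 = -4)
g(V) = 9 - 2*V/(3*(-6 + V)) (g(V) = 9 - (V + V)/(3*(V - 6)) = 9 - 2*V/(3*(-6 + V)))
u = -205 (u = -17 - 188 = -205)
g(X(4)) - u = (-162 + 25*(-4))/(3*(-6 - 4)) - 1*(-205) = (⅓)*(-162 - 100)/(-10) + 205 = (⅓)*(-⅒)*(-262) + 205 = 131/15 + 205 = 3206/15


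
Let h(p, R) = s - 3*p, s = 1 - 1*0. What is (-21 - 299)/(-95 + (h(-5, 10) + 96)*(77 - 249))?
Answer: 320/19359 ≈ 0.016530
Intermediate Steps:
s = 1 (s = 1 + 0 = 1)
h(p, R) = 1 - 3*p
(-21 - 299)/(-95 + (h(-5, 10) + 96)*(77 - 249)) = (-21 - 299)/(-95 + ((1 - 3*(-5)) + 96)*(77 - 249)) = -320/(-95 + ((1 + 15) + 96)*(-172)) = -320/(-95 + (16 + 96)*(-172)) = -320/(-95 + 112*(-172)) = -320/(-95 - 19264) = -320/(-19359) = -320*(-1/19359) = 320/19359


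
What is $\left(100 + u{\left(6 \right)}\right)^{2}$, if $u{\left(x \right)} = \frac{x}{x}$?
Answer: $10201$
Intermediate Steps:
$u{\left(x \right)} = 1$
$\left(100 + u{\left(6 \right)}\right)^{2} = \left(100 + 1\right)^{2} = 101^{2} = 10201$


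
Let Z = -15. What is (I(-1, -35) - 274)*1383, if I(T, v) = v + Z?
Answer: -448092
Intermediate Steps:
I(T, v) = -15 + v (I(T, v) = v - 15 = -15 + v)
(I(-1, -35) - 274)*1383 = ((-15 - 35) - 274)*1383 = (-50 - 274)*1383 = -324*1383 = -448092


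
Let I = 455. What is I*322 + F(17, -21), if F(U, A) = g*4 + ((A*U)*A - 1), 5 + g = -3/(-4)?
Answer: 153989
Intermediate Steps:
g = -17/4 (g = -5 - 3/(-4) = -5 - 3*(-1/4) = -5 + 3/4 = -17/4 ≈ -4.2500)
F(U, A) = -18 + U*A**2 (F(U, A) = -17/4*4 + ((A*U)*A - 1) = -17 + (U*A**2 - 1) = -17 + (-1 + U*A**2) = -18 + U*A**2)
I*322 + F(17, -21) = 455*322 + (-18 + 17*(-21)**2) = 146510 + (-18 + 17*441) = 146510 + (-18 + 7497) = 146510 + 7479 = 153989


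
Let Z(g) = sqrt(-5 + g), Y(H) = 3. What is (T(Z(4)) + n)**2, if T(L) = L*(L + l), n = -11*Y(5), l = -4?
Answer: 1140 + 272*I ≈ 1140.0 + 272.0*I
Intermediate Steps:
n = -33 (n = -11*3 = -33)
T(L) = L*(-4 + L) (T(L) = L*(L - 4) = L*(-4 + L))
(T(Z(4)) + n)**2 = (sqrt(-5 + 4)*(-4 + sqrt(-5 + 4)) - 33)**2 = (sqrt(-1)*(-4 + sqrt(-1)) - 33)**2 = (I*(-4 + I) - 33)**2 = (-33 + I*(-4 + I))**2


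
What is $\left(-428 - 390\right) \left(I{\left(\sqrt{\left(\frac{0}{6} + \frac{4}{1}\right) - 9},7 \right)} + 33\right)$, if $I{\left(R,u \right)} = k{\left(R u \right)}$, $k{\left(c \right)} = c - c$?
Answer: $-26994$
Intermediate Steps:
$k{\left(c \right)} = 0$
$I{\left(R,u \right)} = 0$
$\left(-428 - 390\right) \left(I{\left(\sqrt{\left(\frac{0}{6} + \frac{4}{1}\right) - 9},7 \right)} + 33\right) = \left(-428 - 390\right) \left(0 + 33\right) = \left(-818\right) 33 = -26994$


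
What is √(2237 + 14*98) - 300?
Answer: -300 + 3*√401 ≈ -239.93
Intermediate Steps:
√(2237 + 14*98) - 300 = √(2237 + 1372) - 300 = √3609 - 300 = 3*√401 - 300 = -300 + 3*√401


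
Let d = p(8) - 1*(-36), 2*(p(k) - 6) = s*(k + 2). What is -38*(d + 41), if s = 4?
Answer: -3914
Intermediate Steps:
p(k) = 10 + 2*k (p(k) = 6 + (4*(k + 2))/2 = 6 + (4*(2 + k))/2 = 6 + (8 + 4*k)/2 = 6 + (4 + 2*k) = 10 + 2*k)
d = 62 (d = (10 + 2*8) - 1*(-36) = (10 + 16) + 36 = 26 + 36 = 62)
-38*(d + 41) = -38*(62 + 41) = -38*103 = -3914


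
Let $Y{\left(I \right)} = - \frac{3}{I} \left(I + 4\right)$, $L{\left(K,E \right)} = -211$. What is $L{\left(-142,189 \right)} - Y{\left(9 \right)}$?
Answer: $- \frac{620}{3} \approx -206.67$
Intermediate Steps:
$Y{\left(I \right)} = - \frac{3 \left(4 + I\right)}{I}$ ($Y{\left(I \right)} = - \frac{3}{I} \left(4 + I\right) = - \frac{3 \left(4 + I\right)}{I}$)
$L{\left(-142,189 \right)} - Y{\left(9 \right)} = -211 - \left(-3 - \frac{12}{9}\right) = -211 - \left(-3 - \frac{4}{3}\right) = -211 - - \frac{13}{3} = -211 + \frac{13}{3} = - \frac{620}{3}$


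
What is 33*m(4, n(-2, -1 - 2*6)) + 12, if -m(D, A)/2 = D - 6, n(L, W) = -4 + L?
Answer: 144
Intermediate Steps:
m(D, A) = 12 - 2*D (m(D, A) = -2*(D - 6) = -2*(-6 + D) = 12 - 2*D)
33*m(4, n(-2, -1 - 2*6)) + 12 = 33*(12 - 2*4) + 12 = 33*(12 - 8) + 12 = 33*4 + 12 = 132 + 12 = 144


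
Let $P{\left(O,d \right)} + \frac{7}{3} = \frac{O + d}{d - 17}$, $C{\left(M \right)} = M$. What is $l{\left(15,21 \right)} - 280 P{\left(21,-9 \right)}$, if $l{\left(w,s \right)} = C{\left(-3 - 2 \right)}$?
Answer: $\frac{30325}{39} \approx 777.56$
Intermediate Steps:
$l{\left(w,s \right)} = -5$ ($l{\left(w,s \right)} = -3 - 2 = -5$)
$P{\left(O,d \right)} = - \frac{7}{3} + \frac{O + d}{-17 + d}$ ($P{\left(O,d \right)} = - \frac{7}{3} + \frac{O + d}{d - 17} = - \frac{7}{3} + \frac{O + d}{-17 + d}$)
$l{\left(15,21 \right)} - 280 P{\left(21,-9 \right)} = -5 - 280 \frac{119 - -36 + 3 \cdot 21}{3 \left(-17 - 9\right)} = -5 - 280 \frac{119 + 36 + 63}{3 \left(-26\right)} = -5 - 280 \cdot \frac{1}{3} \left(- \frac{1}{26}\right) 218 = -5 - - \frac{30520}{39} = -5 + \frac{30520}{39} = \frac{30325}{39}$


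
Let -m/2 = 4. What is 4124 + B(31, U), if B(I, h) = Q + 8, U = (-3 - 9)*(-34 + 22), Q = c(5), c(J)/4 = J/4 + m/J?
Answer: 20653/5 ≈ 4130.6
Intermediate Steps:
m = -8 (m = -2*4 = -8)
c(J) = J - 32/J (c(J) = 4*(J/4 - 8/J) = 4*(-8/J + J/4) = J - 32/J)
Q = -7/5 (Q = 5 - 32/5 = -7/5 ≈ -1.4000)
U = 144 (U = -12*(-12) = 144)
B(I, h) = 33/5 (B(I, h) = -7/5 + 8 = 33/5)
4124 + B(31, U) = 4124 + 33/5 = 20653/5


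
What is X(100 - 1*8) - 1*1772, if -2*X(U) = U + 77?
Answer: -3713/2 ≈ -1856.5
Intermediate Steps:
X(U) = -77/2 - U/2 (X(U) = -(U + 77)/2 = -(77 + U)/2 = -77/2 - U/2)
X(100 - 1*8) - 1*1772 = (-77/2 - (100 - 1*8)/2) - 1*1772 = (-77/2 - (100 - 8)/2) - 1772 = (-77/2 - 1/2*92) - 1772 = (-77/2 - 46) - 1772 = -169/2 - 1772 = -3713/2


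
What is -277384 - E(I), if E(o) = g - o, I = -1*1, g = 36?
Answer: -277421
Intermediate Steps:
I = -1
E(o) = 36 - o
-277384 - E(I) = -277384 - (36 - 1*(-1)) = -277384 - (36 + 1) = -277384 - 1*37 = -277384 - 37 = -277421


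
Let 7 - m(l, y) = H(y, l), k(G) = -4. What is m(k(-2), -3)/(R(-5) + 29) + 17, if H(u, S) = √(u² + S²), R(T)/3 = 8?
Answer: 903/53 ≈ 17.038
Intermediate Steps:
R(T) = 24 (R(T) = 3*8 = 24)
H(u, S) = √(S² + u²)
m(l, y) = 7 - √(l² + y²)
m(k(-2), -3)/(R(-5) + 29) + 17 = (7 - √((-4)² + (-3)²))/(24 + 29) + 17 = (7 - √(16 + 9))/53 + 17 = (7 - √25)/53 + 17 = (7 - 1*5)/53 + 17 = (7 - 5)/53 + 17 = (1/53)*2 + 17 = 2/53 + 17 = 903/53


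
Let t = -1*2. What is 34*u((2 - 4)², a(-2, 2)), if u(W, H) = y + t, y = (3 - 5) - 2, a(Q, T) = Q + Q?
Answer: -204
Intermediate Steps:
t = -2
a(Q, T) = 2*Q
y = -4 (y = -2 - 2 = -4)
u(W, H) = -6 (u(W, H) = -4 - 2 = -6)
34*u((2 - 4)², a(-2, 2)) = 34*(-6) = -204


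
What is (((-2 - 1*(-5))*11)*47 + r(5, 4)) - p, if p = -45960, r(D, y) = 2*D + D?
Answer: 47526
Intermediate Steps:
r(D, y) = 3*D
(((-2 - 1*(-5))*11)*47 + r(5, 4)) - p = (((-2 - 1*(-5))*11)*47 + 3*5) - 1*(-45960) = (((-2 + 5)*11)*47 + 15) + 45960 = ((3*11)*47 + 15) + 45960 = (33*47 + 15) + 45960 = (1551 + 15) + 45960 = 1566 + 45960 = 47526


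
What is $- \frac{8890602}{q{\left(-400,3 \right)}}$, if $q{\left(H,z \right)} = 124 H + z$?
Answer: $\frac{8890602}{49597} \approx 179.26$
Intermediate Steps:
$q{\left(H,z \right)} = z + 124 H$
$- \frac{8890602}{q{\left(-400,3 \right)}} = - \frac{8890602}{3 + 124 \left(-400\right)} = - \frac{8890602}{3 - 49600} = - \frac{8890602}{-49597} = \left(-8890602\right) \left(- \frac{1}{49597}\right) = \frac{8890602}{49597}$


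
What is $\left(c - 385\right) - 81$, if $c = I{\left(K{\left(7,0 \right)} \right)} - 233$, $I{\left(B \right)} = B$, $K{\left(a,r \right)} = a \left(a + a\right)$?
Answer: $-601$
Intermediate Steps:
$K{\left(a,r \right)} = 2 a^{2}$ ($K{\left(a,r \right)} = a 2 a = 2 a^{2}$)
$c = -135$ ($c = 2 \cdot 7^{2} - 233 = 2 \cdot 49 - 233 = 98 - 233 = -135$)
$\left(c - 385\right) - 81 = \left(-135 - 385\right) - 81 = -520 - 81 = -601$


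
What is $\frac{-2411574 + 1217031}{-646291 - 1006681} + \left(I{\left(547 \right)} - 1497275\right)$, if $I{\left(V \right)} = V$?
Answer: $- \frac{2474048281073}{1652972} \approx -1.4967 \cdot 10^{6}$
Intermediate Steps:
$\frac{-2411574 + 1217031}{-646291 - 1006681} + \left(I{\left(547 \right)} - 1497275\right) = \frac{-2411574 + 1217031}{-646291 - 1006681} + \left(547 - 1497275\right) = - \frac{1194543}{-1652972} - 1496728 = \left(-1194543\right) \left(- \frac{1}{1652972}\right) - 1496728 = \frac{1194543}{1652972} - 1496728 = - \frac{2474048281073}{1652972}$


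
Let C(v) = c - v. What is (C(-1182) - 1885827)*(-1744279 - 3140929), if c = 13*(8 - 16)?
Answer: 9207390892792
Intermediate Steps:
c = -104 (c = 13*(-8) = -104)
C(v) = -104 - v
(C(-1182) - 1885827)*(-1744279 - 3140929) = ((-104 - 1*(-1182)) - 1885827)*(-1744279 - 3140929) = ((-104 + 1182) - 1885827)*(-4885208) = (1078 - 1885827)*(-4885208) = -1884749*(-4885208) = 9207390892792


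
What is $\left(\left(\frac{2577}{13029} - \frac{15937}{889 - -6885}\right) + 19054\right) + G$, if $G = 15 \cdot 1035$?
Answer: $\frac{1167410328553}{33762482} \approx 34577.0$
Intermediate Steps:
$G = 15525$
$\left(\left(\frac{2577}{13029} - \frac{15937}{889 - -6885}\right) + 19054\right) + G = \left(\left(\frac{2577}{13029} - \frac{15937}{889 - -6885}\right) + 19054\right) + 15525 = \left(\left(2577 \cdot \frac{1}{13029} - \frac{15937}{889 + 6885}\right) + 19054\right) + 15525 = \left(\left(\frac{859}{4343} - \frac{15937}{7774}\right) + 19054\right) + 15525 = \left(- \frac{62536525}{33762482} + 19054\right) + 15525 = \frac{643247795503}{33762482} + 15525 = \frac{1167410328553}{33762482}$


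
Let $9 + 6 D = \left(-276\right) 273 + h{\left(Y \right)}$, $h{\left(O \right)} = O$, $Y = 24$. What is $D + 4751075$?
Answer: $\frac{9477039}{2} \approx 4.7385 \cdot 10^{6}$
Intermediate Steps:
$D = - \frac{25111}{2}$ ($D = - \frac{3}{2} + \frac{\left(-276\right) 273 + 24}{6} = - \frac{3}{2} + \frac{-75348 + 24}{6} = - \frac{3}{2} + \frac{1}{6} \left(-75324\right) = - \frac{3}{2} - 12554 = - \frac{25111}{2} \approx -12556.0$)
$D + 4751075 = - \frac{25111}{2} + 4751075 = \frac{9477039}{2}$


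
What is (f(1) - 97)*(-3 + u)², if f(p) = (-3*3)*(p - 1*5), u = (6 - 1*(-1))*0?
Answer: -549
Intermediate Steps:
u = 0 (u = (6 + 1)*0 = 7*0 = 0)
f(p) = 45 - 9*p (f(p) = -9*(p - 5) = -9*(-5 + p) = 45 - 9*p)
(f(1) - 97)*(-3 + u)² = ((45 - 9*1) - 97)*(-3 + 0)² = ((45 - 9) - 97)*(-3)² = (36 - 97)*9 = -61*9 = -549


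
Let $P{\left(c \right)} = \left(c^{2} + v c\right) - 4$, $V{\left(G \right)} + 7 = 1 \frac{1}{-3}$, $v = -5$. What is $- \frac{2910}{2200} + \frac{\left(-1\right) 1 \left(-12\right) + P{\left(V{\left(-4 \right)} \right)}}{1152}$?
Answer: $- \frac{352771}{285120} \approx -1.2373$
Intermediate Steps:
$V{\left(G \right)} = - \frac{22}{3}$ ($V{\left(G \right)} = -7 + 1 \frac{1}{-3} = -7 + 1 \left(- \frac{1}{3}\right) = -7 - \frac{1}{3} = - \frac{22}{3}$)
$P{\left(c \right)} = -4 + c^{2} - 5 c$ ($P{\left(c \right)} = \left(c^{2} - 5 c\right) - 4 = -4 + c^{2} - 5 c$)
$- \frac{2910}{2200} + \frac{\left(-1\right) 1 \left(-12\right) + P{\left(V{\left(-4 \right)} \right)}}{1152} = - \frac{2910}{2200} + \frac{\left(-1\right) 1 \left(-12\right) - \left(- \frac{98}{3} - \frac{484}{9}\right)}{1152} = \left(-2910\right) \frac{1}{2200} + \left(\left(-1\right) \left(-12\right) + \left(-4 + \frac{484}{9} + \frac{110}{3}\right)\right) \frac{1}{1152} = - \frac{291}{220} + \left(12 + \frac{778}{9}\right) \frac{1}{1152} = - \frac{291}{220} + \frac{886}{9} \cdot \frac{1}{1152} = - \frac{291}{220} + \frac{443}{5184} = - \frac{352771}{285120}$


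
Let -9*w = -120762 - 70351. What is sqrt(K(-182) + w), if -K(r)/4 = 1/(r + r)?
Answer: 2*sqrt(395651893)/273 ≈ 145.72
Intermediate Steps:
w = 191113/9 (w = -(-120762 - 70351)/9 = -1/9*(-191113) = 191113/9 ≈ 21235.)
K(r) = -2/r (K(r) = -4/(r + r) = -4*1/(2*r) = -2/r)
sqrt(K(-182) + w) = sqrt(-2/(-182) + 191113/9) = sqrt(-2*(-1/182) + 191113/9) = sqrt(1/91 + 191113/9) = sqrt(17391292/819) = 2*sqrt(395651893)/273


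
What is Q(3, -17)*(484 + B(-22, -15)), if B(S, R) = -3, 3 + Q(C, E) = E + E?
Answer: -17797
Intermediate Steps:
Q(C, E) = -3 + 2*E (Q(C, E) = -3 + (E + E) = -3 + 2*E)
Q(3, -17)*(484 + B(-22, -15)) = (-3 + 2*(-17))*(484 - 3) = (-3 - 34)*481 = -37*481 = -17797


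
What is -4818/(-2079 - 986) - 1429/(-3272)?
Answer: 20144381/10028680 ≈ 2.0087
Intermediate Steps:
-4818/(-2079 - 986) - 1429/(-3272) = -4818/(-3065) - 1429*(-1/3272) = -4818*(-1/3065) + 1429/3272 = 4818/3065 + 1429/3272 = 20144381/10028680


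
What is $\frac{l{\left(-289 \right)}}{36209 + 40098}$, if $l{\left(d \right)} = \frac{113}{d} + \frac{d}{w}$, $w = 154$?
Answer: $- \frac{100923}{3396119342} \approx -2.9717 \cdot 10^{-5}$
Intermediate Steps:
$l{\left(d \right)} = \frac{113}{d} + \frac{d}{154}$
$\frac{l{\left(-289 \right)}}{36209 + 40098} = \frac{\frac{113}{-289} + \frac{1}{154} \left(-289\right)}{36209 + 40098} = \frac{113 \left(- \frac{1}{289}\right) - \frac{289}{154}}{76307} = \left(- \frac{113}{289} - \frac{289}{154}\right) \frac{1}{76307} = \left(- \frac{100923}{44506}\right) \frac{1}{76307} = - \frac{100923}{3396119342}$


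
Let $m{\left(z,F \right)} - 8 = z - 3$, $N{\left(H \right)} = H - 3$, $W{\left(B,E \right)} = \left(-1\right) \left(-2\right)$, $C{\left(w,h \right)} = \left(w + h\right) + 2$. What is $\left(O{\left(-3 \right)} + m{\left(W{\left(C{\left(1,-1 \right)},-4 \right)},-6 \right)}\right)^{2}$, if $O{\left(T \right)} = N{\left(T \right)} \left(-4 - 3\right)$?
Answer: $2401$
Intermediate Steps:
$C{\left(w,h \right)} = 2 + h + w$ ($C{\left(w,h \right)} = \left(h + w\right) + 2 = 2 + h + w$)
$W{\left(B,E \right)} = 2$
$N{\left(H \right)} = -3 + H$ ($N{\left(H \right)} = H - 3 = -3 + H$)
$m{\left(z,F \right)} = 5 + z$ ($m{\left(z,F \right)} = 8 + \left(z - 3\right) = 8 + \left(-3 + z\right) = 5 + z$)
$O{\left(T \right)} = 21 - 7 T$ ($O{\left(T \right)} = \left(-3 + T\right) \left(-4 - 3\right) = \left(-3 + T\right) \left(-7\right) = 21 - 7 T$)
$\left(O{\left(-3 \right)} + m{\left(W{\left(C{\left(1,-1 \right)},-4 \right)},-6 \right)}\right)^{2} = \left(\left(21 - -21\right) + \left(5 + 2\right)\right)^{2} = \left(\left(21 + 21\right) + 7\right)^{2} = \left(42 + 7\right)^{2} = 49^{2} = 2401$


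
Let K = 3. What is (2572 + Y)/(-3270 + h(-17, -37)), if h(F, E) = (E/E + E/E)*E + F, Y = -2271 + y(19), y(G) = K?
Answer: -304/3361 ≈ -0.090449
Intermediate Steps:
y(G) = 3
Y = -2268 (Y = -2271 + 3 = -2268)
h(F, E) = F + 2*E (h(F, E) = (1 + 1)*E + F = 2*E + F = F + 2*E)
(2572 + Y)/(-3270 + h(-17, -37)) = (2572 - 2268)/(-3270 + (-17 + 2*(-37))) = 304/(-3270 + (-17 - 74)) = 304/(-3270 - 91) = 304/(-3361) = 304*(-1/3361) = -304/3361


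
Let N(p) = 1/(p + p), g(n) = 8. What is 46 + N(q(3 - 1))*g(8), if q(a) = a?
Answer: 48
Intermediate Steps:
N(p) = 1/(2*p)
46 + N(q(3 - 1))*g(8) = 46 + (1/(2*(3 - 1)))*8 = 46 + ((1/2)/2)*8 = 46 + ((1/2)*(1/2))*8 = 46 + (1/4)*8 = 46 + 2 = 48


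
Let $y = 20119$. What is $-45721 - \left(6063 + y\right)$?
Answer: $-71903$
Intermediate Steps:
$-45721 - \left(6063 + y\right) = -45721 - \left(6063 + 20119\right) = -45721 - 26182 = -71903$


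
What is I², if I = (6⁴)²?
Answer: 2821109907456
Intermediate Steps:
I = 1679616 (I = 1296² = 1679616)
I² = 1679616² = 2821109907456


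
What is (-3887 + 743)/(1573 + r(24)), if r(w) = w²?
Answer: -3144/2149 ≈ -1.4630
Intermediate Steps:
(-3887 + 743)/(1573 + r(24)) = (-3887 + 743)/(1573 + 24²) = -3144/(1573 + 576) = -3144/2149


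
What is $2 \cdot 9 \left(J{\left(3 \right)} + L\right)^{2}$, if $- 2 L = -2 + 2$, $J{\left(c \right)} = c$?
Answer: $162$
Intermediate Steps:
$L = 0$ ($L = - \frac{-2 + 2}{2} = \left(- \frac{1}{2}\right) 0 = 0$)
$2 \cdot 9 \left(J{\left(3 \right)} + L\right)^{2} = 2 \cdot 9 \left(3 + 0\right)^{2} = 18 \cdot 3^{2} = 18 \cdot 9 = 162$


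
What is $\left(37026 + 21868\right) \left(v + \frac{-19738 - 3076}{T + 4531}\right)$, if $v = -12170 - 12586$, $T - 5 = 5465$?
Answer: $- \frac{14582600227580}{10001} \approx -1.4581 \cdot 10^{9}$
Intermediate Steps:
$T = 5470$ ($T = 5 + 5465 = 5470$)
$v = -24756$ ($v = -12170 - 12586 = -24756$)
$\left(37026 + 21868\right) \left(v + \frac{-19738 - 3076}{T + 4531}\right) = \left(37026 + 21868\right) \left(-24756 + \frac{-19738 - 3076}{5470 + 4531}\right) = 58894 \left(-24756 - \frac{22814}{10001}\right) = 58894 \left(- \frac{247607570}{10001}\right) = - \frac{14582600227580}{10001}$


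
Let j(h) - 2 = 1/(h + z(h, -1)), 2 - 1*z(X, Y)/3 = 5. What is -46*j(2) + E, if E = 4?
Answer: -570/7 ≈ -81.429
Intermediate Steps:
z(X, Y) = -9 (z(X, Y) = 6 - 3*5 = 6 - 15 = -9)
j(h) = 2 + 1/(-9 + h) (j(h) = 2 + 1/(h - 9) = 2 + 1/(-9 + h))
-46*j(2) + E = -46*(-17 + 2*2)/(-9 + 2) + 4 = -46*(-17 + 4)/(-7) + 4 = -(-46)*(-13)/7 + 4 = -46*13/7 + 4 = -598/7 + 4 = -570/7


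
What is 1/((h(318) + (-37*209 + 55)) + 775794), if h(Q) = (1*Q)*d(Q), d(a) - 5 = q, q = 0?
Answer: 1/769706 ≈ 1.2992e-6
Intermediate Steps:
d(a) = 5 (d(a) = 5 + 0 = 5)
h(Q) = 5*Q (h(Q) = (1*Q)*5 = Q*5 = 5*Q)
1/((h(318) + (-37*209 + 55)) + 775794) = 1/((5*318 + (-37*209 + 55)) + 775794) = 1/((1590 + (-7733 + 55)) + 775794) = 1/((1590 - 7678) + 775794) = 1/(-6088 + 775794) = 1/769706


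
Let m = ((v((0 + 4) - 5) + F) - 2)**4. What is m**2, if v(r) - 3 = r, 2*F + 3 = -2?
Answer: 390625/256 ≈ 1525.9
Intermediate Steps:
F = -5/2 (F = -3/2 + (1/2)*(-2) = -3/2 - 1 = -5/2 ≈ -2.5000)
v(r) = 3 + r
m = 625/16 (m = (((3 + ((0 + 4) - 5)) - 5/2) - 2)**4 = (((3 + (4 - 5)) - 5/2) - 2)**4 = (((3 - 1) - 5/2) - 2)**4 = ((2 - 5/2) - 2)**4 = (-1/2 - 2)**4 = (-5/2)**4 = 625/16 ≈ 39.063)
m**2 = (625/16)**2 = 390625/256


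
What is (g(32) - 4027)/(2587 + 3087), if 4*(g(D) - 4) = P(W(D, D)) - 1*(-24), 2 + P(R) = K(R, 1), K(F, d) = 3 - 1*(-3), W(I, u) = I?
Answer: -2008/2837 ≈ -0.70779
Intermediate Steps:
K(F, d) = 6 (K(F, d) = 3 + 3 = 6)
P(R) = 4 (P(R) = -2 + 6 = 4)
g(D) = 11 (g(D) = 4 + (4 - 1*(-24))/4 = 4 + (4 + 24)/4 = 4 + (¼)*28 = 4 + 7 = 11)
(g(32) - 4027)/(2587 + 3087) = (11 - 4027)/(2587 + 3087) = -4016/5674 = -4016*1/5674 = -2008/2837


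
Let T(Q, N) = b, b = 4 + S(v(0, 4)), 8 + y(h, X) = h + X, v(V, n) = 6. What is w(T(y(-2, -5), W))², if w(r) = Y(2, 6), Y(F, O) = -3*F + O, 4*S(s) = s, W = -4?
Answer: 0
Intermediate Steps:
y(h, X) = -8 + X + h (y(h, X) = -8 + (h + X) = -8 + (X + h) = -8 + X + h)
S(s) = s/4
b = 11/2 (b = 4 + (¼)*6 = 4 + 3/2 = 11/2 ≈ 5.5000)
Y(F, O) = O - 3*F
T(Q, N) = 11/2
w(r) = 0 (w(r) = 6 - 3*2 = 6 - 6 = 0)
w(T(y(-2, -5), W))² = 0² = 0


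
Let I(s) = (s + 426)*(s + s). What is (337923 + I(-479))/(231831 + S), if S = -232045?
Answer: -388697/214 ≈ -1816.3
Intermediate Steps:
I(s) = 2*s*(426 + s) (I(s) = (426 + s)*(2*s) = 2*s*(426 + s))
(337923 + I(-479))/(231831 + S) = (337923 + 2*(-479)*(426 - 479))/(231831 - 232045) = (337923 + 2*(-479)*(-53))/(-214) = (337923 + 50774)*(-1/214) = 388697*(-1/214) = -388697/214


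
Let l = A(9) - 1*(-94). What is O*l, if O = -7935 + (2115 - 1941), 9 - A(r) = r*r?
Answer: -170742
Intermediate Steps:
A(r) = 9 - r² (A(r) = 9 - r*r = 9 - r²)
l = 22 (l = (9 - 1*9²) - 1*(-94) = (9 - 1*81) + 94 = (9 - 81) + 94 = -72 + 94 = 22)
O = -7761 (O = -7935 + 174 = -7761)
O*l = -7761*22 = -170742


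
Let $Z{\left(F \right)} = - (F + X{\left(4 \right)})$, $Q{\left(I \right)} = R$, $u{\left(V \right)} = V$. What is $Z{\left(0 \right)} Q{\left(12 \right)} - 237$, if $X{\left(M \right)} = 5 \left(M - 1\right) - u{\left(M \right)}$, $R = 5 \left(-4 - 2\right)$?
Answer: $93$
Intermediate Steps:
$R = -30$ ($R = 5 \left(-6\right) = -30$)
$X{\left(M \right)} = -5 + 4 M$ ($X{\left(M \right)} = 5 \left(M - 1\right) - M = 5 \left(-1 + M\right) - M = \left(-5 + 5 M\right) - M = -5 + 4 M$)
$Q{\left(I \right)} = -30$
$Z{\left(F \right)} = -11 - F$ ($Z{\left(F \right)} = - (F + \left(-5 + 4 \cdot 4\right)) = - (F + \left(-5 + 16\right)) = - (F + 11) = - (11 + F) = -11 - F$)
$Z{\left(0 \right)} Q{\left(12 \right)} - 237 = \left(-11 - 0\right) \left(-30\right) - 237 = \left(-11 + 0\right) \left(-30\right) - 237 = \left(-11\right) \left(-30\right) - 237 = 330 - 237 = 93$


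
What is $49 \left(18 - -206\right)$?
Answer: $10976$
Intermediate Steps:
$49 \left(18 - -206\right) = 49 \left(18 + \left(224 - 18\right)\right) = 49 \left(18 + 206\right) = 49 \cdot 224 = 10976$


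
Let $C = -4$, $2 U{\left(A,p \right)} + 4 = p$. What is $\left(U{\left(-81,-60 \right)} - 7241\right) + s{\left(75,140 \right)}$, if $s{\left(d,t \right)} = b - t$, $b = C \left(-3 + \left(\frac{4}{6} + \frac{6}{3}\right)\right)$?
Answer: $- \frac{22235}{3} \approx -7411.7$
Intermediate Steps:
$U{\left(A,p \right)} = -2 + \frac{p}{2}$
$b = \frac{4}{3}$ ($b = - 4 \left(-3 + \left(\frac{4}{6} + \frac{6}{3}\right)\right) = - 4 \left(-3 + \left(4 \cdot \frac{1}{6} + 6 \cdot \frac{1}{3}\right)\right) = - 4 \left(-3 + \left(\frac{2}{3} + 2\right)\right) = - 4 \left(-3 + \frac{8}{3}\right) = \left(-4\right) \left(- \frac{1}{3}\right) = \frac{4}{3} \approx 1.3333$)
$s{\left(d,t \right)} = \frac{4}{3} - t$
$\left(U{\left(-81,-60 \right)} - 7241\right) + s{\left(75,140 \right)} = \left(\left(-2 + \frac{1}{2} \left(-60\right)\right) - 7241\right) + \left(\frac{4}{3} - 140\right) = \left(\left(-2 - 30\right) - 7241\right) + \left(\frac{4}{3} - 140\right) = \left(-32 - 7241\right) - \frac{416}{3} = -7273 - \frac{416}{3} = - \frac{22235}{3}$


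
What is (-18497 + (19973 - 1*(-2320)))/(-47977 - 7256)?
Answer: -3796/55233 ≈ -0.068727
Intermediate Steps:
(-18497 + (19973 - 1*(-2320)))/(-47977 - 7256) = (-18497 + (19973 + 2320))/(-55233) = (-18497 + 22293)*(-1/55233) = 3796*(-1/55233) = -3796/55233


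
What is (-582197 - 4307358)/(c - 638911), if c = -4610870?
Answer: 4889555/5249781 ≈ 0.93138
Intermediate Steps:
(-582197 - 4307358)/(c - 638911) = (-582197 - 4307358)/(-4610870 - 638911) = -4889555/(-5249781) = -4889555*(-1/5249781) = 4889555/5249781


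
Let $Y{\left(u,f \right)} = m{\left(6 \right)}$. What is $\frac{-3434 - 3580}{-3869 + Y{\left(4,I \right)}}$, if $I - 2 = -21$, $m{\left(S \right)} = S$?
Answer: $\frac{7014}{3863} \approx 1.8157$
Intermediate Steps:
$I = -19$ ($I = 2 - 21 = -19$)
$Y{\left(u,f \right)} = 6$
$\frac{-3434 - 3580}{-3869 + Y{\left(4,I \right)}} = \frac{-3434 - 3580}{-3869 + 6} = - \frac{7014}{-3863} = \left(-7014\right) \left(- \frac{1}{3863}\right) = \frac{7014}{3863}$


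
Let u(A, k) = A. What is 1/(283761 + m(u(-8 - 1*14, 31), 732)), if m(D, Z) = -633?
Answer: 1/283128 ≈ 3.5320e-6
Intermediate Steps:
1/(283761 + m(u(-8 - 1*14, 31), 732)) = 1/(283761 - 633) = 1/283128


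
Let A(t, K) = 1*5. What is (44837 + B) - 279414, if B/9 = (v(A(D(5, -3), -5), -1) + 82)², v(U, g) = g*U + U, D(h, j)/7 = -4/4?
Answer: -174061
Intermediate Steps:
D(h, j) = -7 (D(h, j) = 7*(-4/4) = 7*(-4*¼) = 7*(-1) = -7)
A(t, K) = 5
v(U, g) = U + U*g (v(U, g) = U*g + U = U + U*g)
B = 60516 (B = 9*(5*(1 - 1) + 82)² = 9*(5*0 + 82)² = 9*(0 + 82)² = 9*82² = 9*6724 = 60516)
(44837 + B) - 279414 = (44837 + 60516) - 279414 = 105353 - 279414 = -174061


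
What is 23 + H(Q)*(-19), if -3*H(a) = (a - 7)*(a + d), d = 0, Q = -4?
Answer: 905/3 ≈ 301.67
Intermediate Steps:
H(a) = -a*(-7 + a)/3 (H(a) = -(a - 7)*(a + 0)/3 = -(-7 + a)*a/3 = -a*(-7 + a)/3)
23 + H(Q)*(-19) = 23 + ((⅓)*(-4)*(7 - 1*(-4)))*(-19) = 23 + ((⅓)*(-4)*(7 + 4))*(-19) = 23 + ((⅓)*(-4)*11)*(-19) = 23 - 44/3*(-19) = 23 + 836/3 = 905/3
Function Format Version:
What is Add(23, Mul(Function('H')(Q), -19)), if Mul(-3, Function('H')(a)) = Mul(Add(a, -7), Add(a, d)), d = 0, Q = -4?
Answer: Rational(905, 3) ≈ 301.67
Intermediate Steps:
Function('H')(a) = Mul(Rational(-1, 3), a, Add(-7, a)) (Function('H')(a) = Mul(Rational(-1, 3), Mul(Add(a, -7), Add(a, 0))) = Mul(Rational(-1, 3), Mul(Add(-7, a), a)) = Mul(Rational(-1, 3), Mul(a, Add(-7, a))) = Mul(Rational(-1, 3), a, Add(-7, a)))
Add(23, Mul(Function('H')(Q), -19)) = Add(23, Mul(Mul(Rational(1, 3), -4, Add(7, Mul(-1, -4))), -19)) = Add(23, Mul(Mul(Rational(1, 3), -4, Add(7, 4)), -19)) = Add(23, Mul(Mul(Rational(1, 3), -4, 11), -19)) = Add(23, Mul(Rational(-44, 3), -19)) = Add(23, Rational(836, 3)) = Rational(905, 3)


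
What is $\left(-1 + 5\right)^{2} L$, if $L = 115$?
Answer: $1840$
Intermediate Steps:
$\left(-1 + 5\right)^{2} L = \left(-1 + 5\right)^{2} \cdot 115 = 4^{2} \cdot 115 = 16 \cdot 115 = 1840$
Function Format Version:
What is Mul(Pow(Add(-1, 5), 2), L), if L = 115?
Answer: 1840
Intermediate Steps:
Mul(Pow(Add(-1, 5), 2), L) = Mul(Pow(Add(-1, 5), 2), 115) = Mul(Pow(4, 2), 115) = Mul(16, 115) = 1840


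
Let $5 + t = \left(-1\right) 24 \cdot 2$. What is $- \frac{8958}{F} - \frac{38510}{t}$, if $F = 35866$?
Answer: $\frac{690362443}{950449} \approx 726.35$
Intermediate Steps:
$t = -53$ ($t = -5 + \left(-1\right) 24 \cdot 2 = -5 - 48 = -53$)
$- \frac{8958}{F} - \frac{38510}{t} = - \frac{8958}{35866} - \frac{38510}{-53} = \left(-8958\right) \frac{1}{35866} - - \frac{38510}{53} = - \frac{4479}{17933} + \frac{38510}{53} = \frac{690362443}{950449}$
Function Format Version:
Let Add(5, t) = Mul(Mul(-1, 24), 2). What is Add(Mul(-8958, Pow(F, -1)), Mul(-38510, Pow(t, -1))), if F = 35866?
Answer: Rational(690362443, 950449) ≈ 726.35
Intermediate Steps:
t = -53 (t = Add(-5, Mul(Mul(-1, 24), 2)) = Add(-5, Mul(-24, 2)) = Add(-5, -48) = -53)
Add(Mul(-8958, Pow(F, -1)), Mul(-38510, Pow(t, -1))) = Add(Mul(-8958, Pow(35866, -1)), Mul(-38510, Pow(-53, -1))) = Add(Mul(-8958, Rational(1, 35866)), Mul(-38510, Rational(-1, 53))) = Add(Rational(-4479, 17933), Rational(38510, 53)) = Rational(690362443, 950449)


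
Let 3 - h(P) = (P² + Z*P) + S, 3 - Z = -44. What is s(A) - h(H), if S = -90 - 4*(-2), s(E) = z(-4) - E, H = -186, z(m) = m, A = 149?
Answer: 25616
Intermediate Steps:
Z = 47 (Z = 3 - 1*(-44) = 3 + 44 = 47)
s(E) = -4 - E
S = -82 (S = -90 - 1*(-8) = -90 + 8 = -82)
h(P) = 85 - P² - 47*P (h(P) = 3 - ((P² + 47*P) - 82) = 3 - (-82 + P² + 47*P) = 3 + (82 - P² - 47*P) = 85 - P² - 47*P)
s(A) - h(H) = (-4 - 1*149) - (85 - 1*(-186)² - 47*(-186)) = (-4 - 149) - (85 - 1*34596 + 8742) = -153 - (85 - 34596 + 8742) = -153 - 1*(-25769) = -153 + 25769 = 25616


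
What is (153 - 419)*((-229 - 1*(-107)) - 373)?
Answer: 131670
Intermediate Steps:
(153 - 419)*((-229 - 1*(-107)) - 373) = -266*((-229 + 107) - 373) = -266*(-122 - 373) = -266*(-495) = 131670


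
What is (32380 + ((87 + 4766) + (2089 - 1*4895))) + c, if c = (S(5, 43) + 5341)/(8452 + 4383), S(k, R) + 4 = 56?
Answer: 441875938/12835 ≈ 34427.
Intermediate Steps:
S(k, R) = 52 (S(k, R) = -4 + 56 = 52)
c = 5393/12835 (c = (52 + 5341)/(8452 + 4383) = 5393/12835 ≈ 0.42018)
(32380 + ((87 + 4766) + (2089 - 1*4895))) + c = (32380 + ((87 + 4766) + (2089 - 1*4895))) + 5393/12835 = (32380 + (4853 + (2089 - 4895))) + 5393/12835 = (32380 + (4853 - 2806)) + 5393/12835 = (32380 + 2047) + 5393/12835 = 34427 + 5393/12835 = 441875938/12835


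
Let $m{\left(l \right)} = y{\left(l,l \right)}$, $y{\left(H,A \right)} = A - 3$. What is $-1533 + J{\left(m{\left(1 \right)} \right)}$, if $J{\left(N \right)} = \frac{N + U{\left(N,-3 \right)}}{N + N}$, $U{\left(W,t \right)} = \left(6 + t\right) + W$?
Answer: $- \frac{6131}{4} \approx -1532.8$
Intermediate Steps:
$U{\left(W,t \right)} = 6 + W + t$
$y{\left(H,A \right)} = -3 + A$ ($y{\left(H,A \right)} = A - 3 = -3 + A$)
$m{\left(l \right)} = -3 + l$
$J{\left(N \right)} = \frac{3 + 2 N}{2 N}$ ($J{\left(N \right)} = \frac{N + \left(6 + N - 3\right)}{N + N} = \frac{N + \left(3 + N\right)}{2 N} = \left(3 + 2 N\right) \frac{1}{2 N} = \frac{3 + 2 N}{2 N}$)
$-1533 + J{\left(m{\left(1 \right)} \right)} = -1533 + \frac{\frac{3}{2} + \left(-3 + 1\right)}{-3 + 1} = -1533 + \frac{\frac{3}{2} - 2}{-2} = -1533 - - \frac{1}{4} = -1533 + \frac{1}{4} = - \frac{6131}{4}$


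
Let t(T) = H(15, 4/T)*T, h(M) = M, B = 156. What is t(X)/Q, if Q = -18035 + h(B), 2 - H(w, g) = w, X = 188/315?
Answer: 2444/5631885 ≈ 0.00043396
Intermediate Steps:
X = 188/315 (X = 188*(1/315) = 188/315 ≈ 0.59683)
H(w, g) = 2 - w
Q = -17879 (Q = -18035 + 156 = -17879)
t(T) = -13*T (t(T) = (2 - 1*15)*T = (2 - 15)*T = -13*T)
t(X)/Q = -13*188/315/(-17879) = -2444/315*(-1/17879) = 2444/5631885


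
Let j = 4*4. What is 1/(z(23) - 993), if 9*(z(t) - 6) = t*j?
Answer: -9/8515 ≈ -0.0010570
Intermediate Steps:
j = 16
z(t) = 6 + 16*t/9 (z(t) = 6 + (t*16)/9 = 6 + (16*t)/9 = 6 + 16*t/9)
1/(z(23) - 993) = 1/((6 + (16/9)*23) - 993) = 1/((6 + 368/9) - 993) = 1/(422/9 - 993) = 1/(-8515/9) = -9/8515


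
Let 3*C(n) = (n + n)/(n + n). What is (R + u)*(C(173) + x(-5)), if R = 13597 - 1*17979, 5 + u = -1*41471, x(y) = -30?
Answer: 1360454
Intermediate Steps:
C(n) = ⅓ (C(n) = ((n + n)/(n + n))/3 = ((2*n)/((2*n)))/3 = ((2*n)*(1/(2*n)))/3 = (⅓)*1 = ⅓)
u = -41476 (u = -5 - 1*41471 = -5 - 41471 = -41476)
R = -4382 (R = 13597 - 17979 = -4382)
(R + u)*(C(173) + x(-5)) = (-4382 - 41476)*(⅓ - 30) = -45858*(-89/3) = 1360454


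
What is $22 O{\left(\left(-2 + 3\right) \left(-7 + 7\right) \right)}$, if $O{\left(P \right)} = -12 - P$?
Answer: $-264$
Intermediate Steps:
$22 O{\left(\left(-2 + 3\right) \left(-7 + 7\right) \right)} = 22 \left(-12 - \left(-2 + 3\right) \left(-7 + 7\right)\right) = 22 \left(-12 - 1 \cdot 0\right) = 22 \left(-12 - 0\right) = 22 \left(-12 + 0\right) = 22 \left(-12\right) = -264$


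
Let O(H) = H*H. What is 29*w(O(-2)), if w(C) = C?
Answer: 116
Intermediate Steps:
O(H) = H²
29*w(O(-2)) = 29*(-2)² = 29*4 = 116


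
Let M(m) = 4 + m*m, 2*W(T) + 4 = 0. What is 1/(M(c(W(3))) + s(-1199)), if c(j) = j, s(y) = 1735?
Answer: 1/1743 ≈ 0.00057372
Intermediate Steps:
W(T) = -2 (W(T) = -2 + (½)*0 = -2 + 0 = -2)
M(m) = 4 + m²
1/(M(c(W(3))) + s(-1199)) = 1/((4 + (-2)²) + 1735) = 1/((4 + 4) + 1735) = 1/(8 + 1735) = 1/1743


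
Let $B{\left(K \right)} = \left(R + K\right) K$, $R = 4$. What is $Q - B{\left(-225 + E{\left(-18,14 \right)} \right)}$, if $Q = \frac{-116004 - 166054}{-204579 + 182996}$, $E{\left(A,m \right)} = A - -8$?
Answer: $- \frac{1171351097}{21583} \approx -54272.0$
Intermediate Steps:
$E{\left(A,m \right)} = 8 + A$ ($E{\left(A,m \right)} = A + 8 = 8 + A$)
$Q = \frac{282058}{21583}$ ($Q = - \frac{282058}{-21583} = \left(-282058\right) \left(- \frac{1}{21583}\right) = \frac{282058}{21583} \approx 13.069$)
$B{\left(K \right)} = K \left(4 + K\right)$ ($B{\left(K \right)} = \left(4 + K\right) K = K \left(4 + K\right)$)
$Q - B{\left(-225 + E{\left(-18,14 \right)} \right)} = \frac{282058}{21583} - \left(-225 + \left(8 - 18\right)\right) \left(4 + \left(-225 + \left(8 - 18\right)\right)\right) = \frac{282058}{21583} - \left(-225 - 10\right) \left(4 - 235\right) = \frac{282058}{21583} - - 235 \left(4 - 235\right) = \frac{282058}{21583} - \left(-235\right) \left(-231\right) = \frac{282058}{21583} - 54285 = - \frac{1171351097}{21583}$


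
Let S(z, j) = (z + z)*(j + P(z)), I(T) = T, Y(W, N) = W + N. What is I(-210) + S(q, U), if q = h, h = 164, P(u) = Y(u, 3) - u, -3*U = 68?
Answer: -19982/3 ≈ -6660.7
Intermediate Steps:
Y(W, N) = N + W
U = -68/3 (U = -⅓*68 = -68/3 ≈ -22.667)
P(u) = 3 (P(u) = (3 + u) - u = 3)
q = 164
S(z, j) = 2*z*(3 + j) (S(z, j) = (z + z)*(j + 3) = (2*z)*(3 + j) = 2*z*(3 + j))
I(-210) + S(q, U) = -210 + 2*164*(3 - 68/3) = -210 + 2*164*(-59/3) = -210 - 19352/3 = -19982/3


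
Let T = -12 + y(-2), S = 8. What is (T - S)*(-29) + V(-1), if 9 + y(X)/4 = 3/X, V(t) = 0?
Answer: 1798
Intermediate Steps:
y(X) = -36 + 12/X (y(X) = -36 + 4*(3/X) = -36 + 12/X)
T = -54 (T = -12 + (-36 + 12/(-2)) = -12 + (-36 + 12*(-1/2)) = -12 + (-36 - 6) = -12 - 42 = -54)
(T - S)*(-29) + V(-1) = (-54 - 1*8)*(-29) + 0 = (-54 - 8)*(-29) + 0 = -62*(-29) + 0 = 1798 + 0 = 1798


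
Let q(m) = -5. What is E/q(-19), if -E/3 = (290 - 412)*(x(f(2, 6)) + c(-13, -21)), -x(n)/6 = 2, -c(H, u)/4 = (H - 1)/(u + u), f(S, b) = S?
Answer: 976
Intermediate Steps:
c(H, u) = -2*(-1 + H)/u (c(H, u) = -4*(H - 1)/(u + u) = -4*(-1 + H)/(2*u) = -4*(-1 + H)*1/(2*u) = -2*(-1 + H)/u)
x(n) = -12 (x(n) = -6*2 = -12)
E = -4880 (E = -3*(290 - 412)*(-12 + 2*(1 - 1*(-13))/(-21)) = -(-366)*(-12 + 2*(-1/21)*(1 + 13)) = -(-366)*(-12 + 2*(-1/21)*14) = -(-366)*(-12 - 4/3) = -(-366)*(-40)/3 = -3*4880/3 = -4880)
E/q(-19) = -4880/(-5) = -4880*(-⅕) = 976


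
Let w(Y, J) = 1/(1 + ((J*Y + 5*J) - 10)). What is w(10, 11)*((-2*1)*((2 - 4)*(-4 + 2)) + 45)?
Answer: 37/156 ≈ 0.23718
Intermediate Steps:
w(Y, J) = 1/(-9 + 5*J + J*Y) (w(Y, J) = 1/(1 + ((5*J + J*Y) - 10)) = 1/(1 + (-10 + 5*J + J*Y)) = 1/(-9 + 5*J + J*Y))
w(10, 11)*((-2*1)*((2 - 4)*(-4 + 2)) + 45) = ((-2*1)*((2 - 4)*(-4 + 2)) + 45)/(-9 + 5*11 + 11*10) = (-(-4)*(-2) + 45)/(-9 + 55 + 110) = (-2*4 + 45)/156 = (-8 + 45)/156 = (1/156)*37 = 37/156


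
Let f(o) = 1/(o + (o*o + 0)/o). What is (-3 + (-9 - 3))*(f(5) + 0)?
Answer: -3/2 ≈ -1.5000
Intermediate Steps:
f(o) = 1/(2*o) (f(o) = 1/(o + (o² + 0)/o) = 1/(o + o²/o) = 1/(o + o) = 1/(2*o))
(-3 + (-9 - 3))*(f(5) + 0) = (-3 + (-9 - 3))*((½)/5 + 0) = (-3 - 12)*((½)*(⅕) + 0) = -15*(⅒ + 0) = -15*⅒ = -3/2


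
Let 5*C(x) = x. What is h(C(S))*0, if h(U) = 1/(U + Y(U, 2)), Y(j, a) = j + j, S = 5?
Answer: 0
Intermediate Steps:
C(x) = x/5
Y(j, a) = 2*j
h(U) = 1/(3*U) (h(U) = 1/(U + 2*U) = 1/(3*U))
h(C(S))*0 = (1/(3*(((⅕)*5))))*0 = ((⅓)/1)*0 = ((⅓)*1)*0 = (⅓)*0 = 0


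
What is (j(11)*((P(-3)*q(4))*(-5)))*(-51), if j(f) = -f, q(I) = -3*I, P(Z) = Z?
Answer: -100980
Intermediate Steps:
(j(11)*((P(-3)*q(4))*(-5)))*(-51) = ((-1*11)*(-(-9)*4*(-5)))*(-51) = -11*(-3*(-12))*(-5)*(-51) = -396*(-5)*(-51) = -11*(-180)*(-51) = 1980*(-51) = -100980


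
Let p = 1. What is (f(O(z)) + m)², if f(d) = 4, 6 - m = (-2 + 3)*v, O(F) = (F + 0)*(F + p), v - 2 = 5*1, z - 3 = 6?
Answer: 9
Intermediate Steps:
z = 9 (z = 3 + 6 = 9)
v = 7 (v = 2 + 5*1 = 2 + 5 = 7)
O(F) = F*(1 + F) (O(F) = (F + 0)*(F + 1) = F*(1 + F))
m = -1 (m = 6 - (-2 + 3)*7 = 6 - 7 = -1)
(f(O(z)) + m)² = (4 - 1)² = 3² = 9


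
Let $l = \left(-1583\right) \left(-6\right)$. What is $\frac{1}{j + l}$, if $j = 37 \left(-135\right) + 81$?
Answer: $\frac{1}{4584} \approx 0.00021815$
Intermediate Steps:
$l = 9498$
$j = -4914$ ($j = -4995 + 81 = -4914$)
$\frac{1}{j + l} = \frac{1}{-4914 + 9498} = \frac{1}{4584}$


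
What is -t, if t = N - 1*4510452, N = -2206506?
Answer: 6716958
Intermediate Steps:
t = -6716958 (t = -2206506 - 1*4510452 = -2206506 - 4510452 = -6716958)
-t = -1*(-6716958) = 6716958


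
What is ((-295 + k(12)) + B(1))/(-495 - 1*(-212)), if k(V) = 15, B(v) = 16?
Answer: 264/283 ≈ 0.93286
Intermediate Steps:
((-295 + k(12)) + B(1))/(-495 - 1*(-212)) = ((-295 + 15) + 16)/(-495 - 1*(-212)) = (-280 + 16)/(-495 + 212) = -264/(-283) = -264*(-1/283) = 264/283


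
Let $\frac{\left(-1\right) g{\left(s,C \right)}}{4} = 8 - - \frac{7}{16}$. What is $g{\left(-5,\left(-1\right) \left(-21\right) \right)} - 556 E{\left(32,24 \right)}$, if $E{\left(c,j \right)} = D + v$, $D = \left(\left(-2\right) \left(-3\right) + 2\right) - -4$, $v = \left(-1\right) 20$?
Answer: $\frac{17657}{4} \approx 4414.3$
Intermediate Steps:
$v = -20$
$D = 12$ ($D = \left(6 + 2\right) + 4 = 8 + 4 = 12$)
$g{\left(s,C \right)} = - \frac{135}{4}$ ($g{\left(s,C \right)} = - 4 \left(8 - - \frac{7}{16}\right) = - 4 \left(8 + \frac{7}{16}\right) = \left(-4\right) \frac{135}{16} = - \frac{135}{4}$)
$E{\left(c,j \right)} = -8$ ($E{\left(c,j \right)} = 12 - 20 = -8$)
$g{\left(-5,\left(-1\right) \left(-21\right) \right)} - 556 E{\left(32,24 \right)} = - \frac{135}{4} - -4448 = - \frac{135}{4} + 4448 = \frac{17657}{4}$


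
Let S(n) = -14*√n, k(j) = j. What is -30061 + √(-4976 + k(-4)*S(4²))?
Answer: -30061 + 12*I*√33 ≈ -30061.0 + 68.935*I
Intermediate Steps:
-30061 + √(-4976 + k(-4)*S(4²)) = -30061 + √(-4976 - (-56)*√(4²)) = -30061 + √(-4976 - (-56)*√16) = -30061 + √(-4976 - (-56)*4) = -30061 + √(-4976 - 4*(-56)) = -30061 + √(-4976 + 224) = -30061 + √(-4752) = -30061 + 12*I*√33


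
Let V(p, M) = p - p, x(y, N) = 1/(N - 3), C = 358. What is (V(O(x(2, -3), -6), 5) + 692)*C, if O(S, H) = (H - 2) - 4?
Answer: 247736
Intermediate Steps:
x(y, N) = 1/(-3 + N)
O(S, H) = -6 + H (O(S, H) = (-2 + H) - 4 = -6 + H)
V(p, M) = 0
(V(O(x(2, -3), -6), 5) + 692)*C = (0 + 692)*358 = 692*358 = 247736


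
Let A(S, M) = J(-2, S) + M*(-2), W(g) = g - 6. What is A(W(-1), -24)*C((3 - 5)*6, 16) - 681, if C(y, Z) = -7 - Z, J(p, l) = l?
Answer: -1624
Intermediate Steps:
W(g) = -6 + g
A(S, M) = S - 2*M (A(S, M) = S + M*(-2) = S - 2*M)
A(W(-1), -24)*C((3 - 5)*6, 16) - 681 = ((-6 - 1) - 2*(-24))*(-7 - 1*16) - 681 = (-7 + 48)*(-7 - 16) - 681 = 41*(-23) - 681 = -943 - 681 = -1624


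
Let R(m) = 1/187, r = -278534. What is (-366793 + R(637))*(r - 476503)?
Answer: 51788206790730/187 ≈ 2.7694e+11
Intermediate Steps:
R(m) = 1/187
(-366793 + R(637))*(r - 476503) = (-366793 + 1/187)*(-278534 - 476503) = -68590290/187*(-755037) = 51788206790730/187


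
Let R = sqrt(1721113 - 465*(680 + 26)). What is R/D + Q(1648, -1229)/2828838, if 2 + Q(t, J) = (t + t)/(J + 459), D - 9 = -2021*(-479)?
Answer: -403/181517105 + sqrt(1392823)/968068 ≈ 0.0012169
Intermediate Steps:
R = sqrt(1392823) (R = sqrt(1721113 - 465*706) = sqrt(1721113 - 328290) = sqrt(1392823) ≈ 1180.2)
D = 968068 (D = 9 - 2021*(-479) = 9 + 968059 = 968068)
Q(t, J) = -2 + 2*t/(459 + J) (Q(t, J) = -2 + (t + t)/(J + 459) = -2 + (2*t)/(459 + J) = -2 + 2*t/(459 + J))
R/D + Q(1648, -1229)/2828838 = sqrt(1392823)/968068 + (2*(-459 + 1648 - 1*(-1229))/(459 - 1229))/2828838 = sqrt(1392823)*(1/968068) + (2*(-459 + 1648 + 1229)/(-770))*(1/2828838) = sqrt(1392823)/968068 + (2*(-1/770)*2418)*(1/2828838) = sqrt(1392823)/968068 - 2418/385*1/2828838 = sqrt(1392823)/968068 - 403/181517105 = -403/181517105 + sqrt(1392823)/968068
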